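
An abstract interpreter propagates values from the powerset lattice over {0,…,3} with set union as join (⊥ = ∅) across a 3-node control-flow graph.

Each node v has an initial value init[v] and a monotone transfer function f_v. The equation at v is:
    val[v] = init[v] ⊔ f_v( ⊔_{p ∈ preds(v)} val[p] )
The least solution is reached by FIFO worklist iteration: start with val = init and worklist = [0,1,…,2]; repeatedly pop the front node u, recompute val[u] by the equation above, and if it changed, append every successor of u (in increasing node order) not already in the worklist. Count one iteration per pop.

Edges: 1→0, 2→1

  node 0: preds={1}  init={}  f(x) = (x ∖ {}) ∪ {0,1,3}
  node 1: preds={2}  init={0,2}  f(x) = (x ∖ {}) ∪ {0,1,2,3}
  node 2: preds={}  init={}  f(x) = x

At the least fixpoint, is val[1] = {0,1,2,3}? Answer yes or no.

yes

Iteration log — 4 steps:
  step 1. node 0  ⊔preds={0,2}  new={0,1,2,3}  old={}  +wl: 
  step 2. node 1  ⊔preds={}  new={0,1,2,3}  old={0,2}  +wl: 0
  step 3. node 2  ⊔preds={}  new={}  stable
  step 4. node 0  ⊔preds={0,1,2,3}  new={0,1,2,3}  stable

Least fixpoint reached:
  node 0: {0,1,2,3}
  node 1: {0,1,2,3}
  node 2: {}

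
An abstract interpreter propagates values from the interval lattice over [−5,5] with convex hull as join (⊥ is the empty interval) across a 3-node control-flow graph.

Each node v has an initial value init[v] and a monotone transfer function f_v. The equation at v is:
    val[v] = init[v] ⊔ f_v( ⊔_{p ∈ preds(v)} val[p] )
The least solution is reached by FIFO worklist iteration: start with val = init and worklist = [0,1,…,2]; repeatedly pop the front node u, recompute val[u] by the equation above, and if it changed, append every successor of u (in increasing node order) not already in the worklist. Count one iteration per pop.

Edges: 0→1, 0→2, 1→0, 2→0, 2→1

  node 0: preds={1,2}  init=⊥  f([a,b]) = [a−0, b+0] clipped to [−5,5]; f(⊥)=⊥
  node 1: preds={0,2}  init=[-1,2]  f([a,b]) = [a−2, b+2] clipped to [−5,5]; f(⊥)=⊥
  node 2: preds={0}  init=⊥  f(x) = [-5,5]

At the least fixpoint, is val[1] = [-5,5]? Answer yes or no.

yes

Worklist (7 pops):
  #1 pop 0: in=[-1,2] → [-1,2] (was ⊥); enqueue []
  #2 pop 1: in=[-1,2] → [-3,4] (was [-1,2]); enqueue [0]
  #3 pop 2: in=[-1,2] → [-5,5] (was ⊥); enqueue [1]
  #4 pop 0: in=[-5,5] → [-5,5] (was [-1,2]); enqueue [2]
  #5 pop 1: in=[-5,5] → [-5,5] (was [-3,4]); enqueue [0]
  #6 pop 2: in=[-5,5] → [-5,5] (no change)
  #7 pop 0: in=[-5,5] → [-5,5] (no change)

Fixpoint:
  val[0] = [-5,5]
  val[1] = [-5,5]
  val[2] = [-5,5]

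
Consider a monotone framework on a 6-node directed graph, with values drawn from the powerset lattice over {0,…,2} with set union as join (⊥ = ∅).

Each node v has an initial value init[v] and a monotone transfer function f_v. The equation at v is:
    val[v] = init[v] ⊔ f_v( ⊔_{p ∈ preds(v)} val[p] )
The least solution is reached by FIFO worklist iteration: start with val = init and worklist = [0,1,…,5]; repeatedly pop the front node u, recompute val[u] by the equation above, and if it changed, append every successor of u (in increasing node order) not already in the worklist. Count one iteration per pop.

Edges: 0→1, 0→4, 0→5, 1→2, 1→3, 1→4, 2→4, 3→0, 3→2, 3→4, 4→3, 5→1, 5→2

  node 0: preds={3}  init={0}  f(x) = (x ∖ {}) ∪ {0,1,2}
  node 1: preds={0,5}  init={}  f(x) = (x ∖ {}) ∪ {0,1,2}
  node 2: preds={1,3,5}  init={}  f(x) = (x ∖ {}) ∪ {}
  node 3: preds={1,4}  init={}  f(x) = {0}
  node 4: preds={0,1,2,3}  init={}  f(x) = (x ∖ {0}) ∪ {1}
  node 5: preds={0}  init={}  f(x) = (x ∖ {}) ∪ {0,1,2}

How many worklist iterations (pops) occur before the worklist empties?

10

Trace (10 dequeues):
  [1] u=0 | in {} | out {0,1,2} | prev {0} | push {}
  [2] u=1 | in {0,1,2} | out {0,1,2} | prev {} | push {}
  [3] u=2 | in {0,1,2} | out {0,1,2} | prev {} | push {}
  [4] u=3 | in {0,1,2} | out {0} | prev {} | push {0,2}
  [5] u=4 | in {0,1,2} | out {1,2} | prev {} | push {3}
  [6] u=5 | in {0,1,2} | out {0,1,2} | prev {} | push {1}
  [7] u=0 | in {0} | out {0,1,2} | ==
  [8] u=2 | in {0,1,2} | out {0,1,2} | ==
  [9] u=3 | in {0,1,2} | out {0} | ==
  [10] u=1 | in {0,1,2} | out {0,1,2} | ==

Converged values:
  [0] {0,1,2}
  [1] {0,1,2}
  [2] {0,1,2}
  [3] {0}
  [4] {1,2}
  [5] {0,1,2}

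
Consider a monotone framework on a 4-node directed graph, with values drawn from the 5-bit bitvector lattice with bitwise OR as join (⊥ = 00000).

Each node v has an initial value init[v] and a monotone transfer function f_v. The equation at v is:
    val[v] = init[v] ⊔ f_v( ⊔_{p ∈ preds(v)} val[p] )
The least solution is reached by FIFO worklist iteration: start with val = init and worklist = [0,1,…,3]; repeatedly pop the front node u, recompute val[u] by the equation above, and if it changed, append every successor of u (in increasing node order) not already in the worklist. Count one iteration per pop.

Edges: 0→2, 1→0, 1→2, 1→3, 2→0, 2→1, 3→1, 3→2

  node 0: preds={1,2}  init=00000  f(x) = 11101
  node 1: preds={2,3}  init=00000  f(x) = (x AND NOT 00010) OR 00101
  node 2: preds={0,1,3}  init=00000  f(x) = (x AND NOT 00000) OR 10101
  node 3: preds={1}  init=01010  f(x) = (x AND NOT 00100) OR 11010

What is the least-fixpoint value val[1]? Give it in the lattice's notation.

Worklist (9 pops):
  #1 pop 0: in=00000 → 11101 (was 00000); enqueue []
  #2 pop 1: in=01010 → 01101 (was 00000); enqueue [0]
  #3 pop 2: in=11111 → 11111 (was 00000); enqueue [1]
  #4 pop 3: in=01101 → 11011 (was 01010); enqueue [2]
  #5 pop 0: in=11111 → 11101 (no change)
  #6 pop 1: in=11111 → 11101 (was 01101); enqueue [0,3]
  #7 pop 2: in=11111 → 11111 (no change)
  #8 pop 0: in=11111 → 11101 (no change)
  #9 pop 3: in=11101 → 11011 (no change)

Fixpoint:
  val[0] = 11101
  val[1] = 11101
  val[2] = 11111
  val[3] = 11011

11101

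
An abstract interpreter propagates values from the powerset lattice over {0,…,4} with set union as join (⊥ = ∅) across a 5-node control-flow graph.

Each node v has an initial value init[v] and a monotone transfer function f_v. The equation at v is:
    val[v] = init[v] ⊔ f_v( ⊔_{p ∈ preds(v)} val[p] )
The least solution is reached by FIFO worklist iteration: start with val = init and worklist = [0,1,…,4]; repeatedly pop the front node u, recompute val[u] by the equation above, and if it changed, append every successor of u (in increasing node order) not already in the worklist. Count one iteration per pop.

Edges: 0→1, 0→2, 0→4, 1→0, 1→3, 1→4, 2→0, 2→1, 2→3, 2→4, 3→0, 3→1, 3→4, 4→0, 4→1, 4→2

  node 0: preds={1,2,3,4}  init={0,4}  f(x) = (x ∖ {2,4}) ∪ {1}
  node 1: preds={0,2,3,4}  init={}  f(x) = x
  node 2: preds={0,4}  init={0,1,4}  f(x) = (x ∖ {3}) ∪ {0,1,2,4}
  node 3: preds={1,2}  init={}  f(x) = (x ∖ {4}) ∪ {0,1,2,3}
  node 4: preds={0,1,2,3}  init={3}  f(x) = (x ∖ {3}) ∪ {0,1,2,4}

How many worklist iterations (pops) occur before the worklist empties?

Worklist (11 pops):
  #1 pop 0: in={0,1,3,4} → {0,1,3,4} (was {0,4}); enqueue []
  #2 pop 1: in={0,1,3,4} → {0,1,3,4} (was {}); enqueue [0]
  #3 pop 2: in={0,1,3,4} → {0,1,2,4} (was {0,1,4}); enqueue [1]
  #4 pop 3: in={0,1,2,3,4} → {0,1,2,3} (was {}); enqueue []
  #5 pop 4: in={0,1,2,3,4} → {0,1,2,3,4} (was {3}); enqueue [2]
  #6 pop 0: in={0,1,2,3,4} → {0,1,3,4} (no change)
  #7 pop 1: in={0,1,2,3,4} → {0,1,2,3,4} (was {0,1,3,4}); enqueue [0,3,4]
  #8 pop 2: in={0,1,2,3,4} → {0,1,2,4} (no change)
  #9 pop 0: in={0,1,2,3,4} → {0,1,3,4} (no change)
  #10 pop 3: in={0,1,2,3,4} → {0,1,2,3} (no change)
  #11 pop 4: in={0,1,2,3,4} → {0,1,2,3,4} (no change)

Fixpoint:
  val[0] = {0,1,3,4}
  val[1] = {0,1,2,3,4}
  val[2] = {0,1,2,4}
  val[3] = {0,1,2,3}
  val[4] = {0,1,2,3,4}

11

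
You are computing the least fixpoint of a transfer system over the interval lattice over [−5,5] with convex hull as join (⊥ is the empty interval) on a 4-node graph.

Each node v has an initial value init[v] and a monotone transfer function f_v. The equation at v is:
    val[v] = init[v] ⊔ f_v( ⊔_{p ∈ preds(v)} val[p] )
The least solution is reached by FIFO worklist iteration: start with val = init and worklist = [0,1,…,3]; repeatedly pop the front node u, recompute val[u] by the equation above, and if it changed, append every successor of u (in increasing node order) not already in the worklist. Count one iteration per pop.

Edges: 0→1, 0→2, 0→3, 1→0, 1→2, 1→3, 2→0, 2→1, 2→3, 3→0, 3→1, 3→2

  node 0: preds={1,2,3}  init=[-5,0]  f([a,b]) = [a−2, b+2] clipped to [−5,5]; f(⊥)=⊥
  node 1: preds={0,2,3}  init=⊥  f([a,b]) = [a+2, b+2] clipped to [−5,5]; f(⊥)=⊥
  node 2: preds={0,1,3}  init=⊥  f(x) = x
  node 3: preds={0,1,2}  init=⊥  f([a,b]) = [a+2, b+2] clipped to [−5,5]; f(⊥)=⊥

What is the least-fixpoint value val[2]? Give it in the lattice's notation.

Trace (11 dequeues):
  [1] u=0 | in ⊥ | out [-5,0] | ==
  [2] u=1 | in [-5,0] | out [-3,2] | prev ⊥ | push {0}
  [3] u=2 | in [-5,2] | out [-5,2] | prev ⊥ | push {1}
  [4] u=3 | in [-5,2] | out [-3,4] | prev ⊥ | push {2}
  [5] u=0 | in [-5,4] | out [-5,5] | prev [-5,0] | push {3}
  [6] u=1 | in [-5,5] | out [-3,5] | prev [-3,2] | push {0}
  [7] u=2 | in [-5,5] | out [-5,5] | prev [-5,2] | push {1}
  [8] u=3 | in [-5,5] | out [-3,5] | prev [-3,4] | push {2}
  [9] u=0 | in [-5,5] | out [-5,5] | ==
  [10] u=1 | in [-5,5] | out [-3,5] | ==
  [11] u=2 | in [-5,5] | out [-5,5] | ==

Converged values:
  [0] [-5,5]
  [1] [-3,5]
  [2] [-5,5]
  [3] [-3,5]

[-5,5]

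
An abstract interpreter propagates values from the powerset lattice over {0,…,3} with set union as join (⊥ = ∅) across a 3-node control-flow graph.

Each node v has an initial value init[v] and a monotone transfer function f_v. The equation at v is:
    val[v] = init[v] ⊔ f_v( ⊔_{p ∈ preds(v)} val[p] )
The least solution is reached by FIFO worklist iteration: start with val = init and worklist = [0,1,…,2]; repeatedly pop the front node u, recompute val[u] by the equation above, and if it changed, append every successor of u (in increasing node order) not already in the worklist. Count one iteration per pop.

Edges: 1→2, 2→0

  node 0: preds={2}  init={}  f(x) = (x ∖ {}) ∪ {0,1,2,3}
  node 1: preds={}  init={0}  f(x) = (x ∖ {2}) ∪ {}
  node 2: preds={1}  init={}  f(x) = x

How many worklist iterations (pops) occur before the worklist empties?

4

Iteration log — 4 steps:
  step 1. node 0  ⊔preds={}  new={0,1,2,3}  old={}  +wl: 
  step 2. node 1  ⊔preds={}  new={0}  stable
  step 3. node 2  ⊔preds={0}  new={0}  old={}  +wl: 0
  step 4. node 0  ⊔preds={0}  new={0,1,2,3}  stable

Least fixpoint reached:
  node 0: {0,1,2,3}
  node 1: {0}
  node 2: {0}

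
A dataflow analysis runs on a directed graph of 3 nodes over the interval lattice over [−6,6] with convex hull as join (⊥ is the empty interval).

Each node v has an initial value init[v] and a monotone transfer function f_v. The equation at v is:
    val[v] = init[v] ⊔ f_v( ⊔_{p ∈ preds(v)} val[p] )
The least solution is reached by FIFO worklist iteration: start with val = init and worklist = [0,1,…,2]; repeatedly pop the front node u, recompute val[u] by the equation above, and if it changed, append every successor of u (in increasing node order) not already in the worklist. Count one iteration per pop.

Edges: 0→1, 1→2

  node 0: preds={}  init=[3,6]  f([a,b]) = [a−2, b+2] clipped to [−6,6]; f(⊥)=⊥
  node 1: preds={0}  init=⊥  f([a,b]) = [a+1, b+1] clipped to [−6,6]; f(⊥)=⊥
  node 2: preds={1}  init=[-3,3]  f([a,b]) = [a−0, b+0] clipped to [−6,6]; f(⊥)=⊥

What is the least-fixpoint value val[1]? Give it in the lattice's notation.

[4,6]

Worklist (3 pops):
  #1 pop 0: in=⊥ → [3,6] (no change)
  #2 pop 1: in=[3,6] → [4,6] (was ⊥); enqueue []
  #3 pop 2: in=[4,6] → [-3,6] (was [-3,3]); enqueue []

Fixpoint:
  val[0] = [3,6]
  val[1] = [4,6]
  val[2] = [-3,6]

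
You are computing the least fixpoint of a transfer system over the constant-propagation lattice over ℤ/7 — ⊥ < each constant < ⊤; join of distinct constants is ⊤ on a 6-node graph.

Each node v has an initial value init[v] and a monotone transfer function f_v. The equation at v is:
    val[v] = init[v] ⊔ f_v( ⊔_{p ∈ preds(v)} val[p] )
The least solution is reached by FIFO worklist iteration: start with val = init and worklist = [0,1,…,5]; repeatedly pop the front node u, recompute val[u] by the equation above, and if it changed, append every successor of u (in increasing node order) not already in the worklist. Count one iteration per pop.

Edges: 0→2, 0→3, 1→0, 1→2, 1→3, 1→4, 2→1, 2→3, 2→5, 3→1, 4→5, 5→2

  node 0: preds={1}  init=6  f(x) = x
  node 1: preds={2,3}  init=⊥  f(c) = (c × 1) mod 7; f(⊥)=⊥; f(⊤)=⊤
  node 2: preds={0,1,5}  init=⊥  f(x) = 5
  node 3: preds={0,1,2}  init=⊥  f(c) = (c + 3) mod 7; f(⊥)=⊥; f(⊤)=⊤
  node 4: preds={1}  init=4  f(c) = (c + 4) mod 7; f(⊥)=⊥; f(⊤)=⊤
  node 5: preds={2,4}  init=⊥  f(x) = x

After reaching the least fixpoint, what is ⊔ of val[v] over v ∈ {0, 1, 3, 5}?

⊤

Trace (13 dequeues):
  [1] u=0 | in ⊥ | out 6 | ==
  [2] u=1 | in ⊥ | out ⊥ | ==
  [3] u=2 | in 6 | out 5 | prev ⊥ | push {1}
  [4] u=3 | in ⊤ | out ⊤ | prev ⊥ | push {}
  [5] u=4 | in ⊥ | out 4 | ==
  [6] u=5 | in ⊤ | out ⊤ | prev ⊥ | push {2}
  [7] u=1 | in ⊤ | out ⊤ | prev ⊥ | push {0,3,4}
  [8] u=2 | in ⊤ | out 5 | ==
  [9] u=0 | in ⊤ | out ⊤ | prev 6 | push {2}
  [10] u=3 | in ⊤ | out ⊤ | ==
  [11] u=4 | in ⊤ | out ⊤ | prev 4 | push {5}
  [12] u=2 | in ⊤ | out 5 | ==
  [13] u=5 | in ⊤ | out ⊤ | ==

Converged values:
  [0] ⊤
  [1] ⊤
  [2] 5
  [3] ⊤
  [4] ⊤
  [5] ⊤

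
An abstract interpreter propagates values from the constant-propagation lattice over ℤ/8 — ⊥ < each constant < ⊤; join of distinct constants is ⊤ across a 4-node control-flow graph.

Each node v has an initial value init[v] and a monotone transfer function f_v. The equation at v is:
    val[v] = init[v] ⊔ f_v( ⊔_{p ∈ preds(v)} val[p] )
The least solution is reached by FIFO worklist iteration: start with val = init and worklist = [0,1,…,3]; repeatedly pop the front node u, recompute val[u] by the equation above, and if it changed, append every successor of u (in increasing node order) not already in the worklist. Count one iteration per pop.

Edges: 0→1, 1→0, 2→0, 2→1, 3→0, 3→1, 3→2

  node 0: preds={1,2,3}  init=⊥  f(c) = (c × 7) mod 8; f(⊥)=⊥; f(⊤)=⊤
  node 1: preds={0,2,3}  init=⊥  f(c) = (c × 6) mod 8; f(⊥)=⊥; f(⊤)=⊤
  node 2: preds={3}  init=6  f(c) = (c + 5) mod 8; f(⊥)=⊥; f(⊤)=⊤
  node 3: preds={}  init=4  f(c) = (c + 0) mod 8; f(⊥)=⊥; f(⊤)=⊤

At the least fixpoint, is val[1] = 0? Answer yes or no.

no

Trace (6 dequeues):
  [1] u=0 | in ⊤ | out ⊤ | prev ⊥ | push {}
  [2] u=1 | in ⊤ | out ⊤ | prev ⊥ | push {0}
  [3] u=2 | in 4 | out ⊤ | prev 6 | push {1}
  [4] u=3 | in ⊥ | out 4 | ==
  [5] u=0 | in ⊤ | out ⊤ | ==
  [6] u=1 | in ⊤ | out ⊤ | ==

Converged values:
  [0] ⊤
  [1] ⊤
  [2] ⊤
  [3] 4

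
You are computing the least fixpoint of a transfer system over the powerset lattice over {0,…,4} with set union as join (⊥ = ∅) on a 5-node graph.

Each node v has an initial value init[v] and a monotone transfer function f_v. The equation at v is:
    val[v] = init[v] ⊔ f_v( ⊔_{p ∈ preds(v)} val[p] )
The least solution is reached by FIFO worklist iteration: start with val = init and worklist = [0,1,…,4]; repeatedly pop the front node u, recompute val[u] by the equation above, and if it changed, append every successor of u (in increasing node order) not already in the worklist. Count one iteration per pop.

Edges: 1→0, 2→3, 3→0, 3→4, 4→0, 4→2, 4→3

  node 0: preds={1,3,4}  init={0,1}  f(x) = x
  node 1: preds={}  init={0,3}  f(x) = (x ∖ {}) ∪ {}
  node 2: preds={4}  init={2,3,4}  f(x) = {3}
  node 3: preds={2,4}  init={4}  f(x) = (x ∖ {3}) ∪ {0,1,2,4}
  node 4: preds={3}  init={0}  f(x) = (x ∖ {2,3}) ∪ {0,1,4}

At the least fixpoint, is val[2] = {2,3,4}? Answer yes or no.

Iteration log — 8 steps:
  step 1. node 0  ⊔preds={0,3,4}  new={0,1,3,4}  old={0,1}  +wl: 
  step 2. node 1  ⊔preds={}  new={0,3}  stable
  step 3. node 2  ⊔preds={0}  new={2,3,4}  stable
  step 4. node 3  ⊔preds={0,2,3,4}  new={0,1,2,4}  old={4}  +wl: 0
  step 5. node 4  ⊔preds={0,1,2,4}  new={0,1,4}  old={0}  +wl: 2,3
  step 6. node 0  ⊔preds={0,1,2,3,4}  new={0,1,2,3,4}  old={0,1,3,4}  +wl: 
  step 7. node 2  ⊔preds={0,1,4}  new={2,3,4}  stable
  step 8. node 3  ⊔preds={0,1,2,3,4}  new={0,1,2,4}  stable

Least fixpoint reached:
  node 0: {0,1,2,3,4}
  node 1: {0,3}
  node 2: {2,3,4}
  node 3: {0,1,2,4}
  node 4: {0,1,4}

yes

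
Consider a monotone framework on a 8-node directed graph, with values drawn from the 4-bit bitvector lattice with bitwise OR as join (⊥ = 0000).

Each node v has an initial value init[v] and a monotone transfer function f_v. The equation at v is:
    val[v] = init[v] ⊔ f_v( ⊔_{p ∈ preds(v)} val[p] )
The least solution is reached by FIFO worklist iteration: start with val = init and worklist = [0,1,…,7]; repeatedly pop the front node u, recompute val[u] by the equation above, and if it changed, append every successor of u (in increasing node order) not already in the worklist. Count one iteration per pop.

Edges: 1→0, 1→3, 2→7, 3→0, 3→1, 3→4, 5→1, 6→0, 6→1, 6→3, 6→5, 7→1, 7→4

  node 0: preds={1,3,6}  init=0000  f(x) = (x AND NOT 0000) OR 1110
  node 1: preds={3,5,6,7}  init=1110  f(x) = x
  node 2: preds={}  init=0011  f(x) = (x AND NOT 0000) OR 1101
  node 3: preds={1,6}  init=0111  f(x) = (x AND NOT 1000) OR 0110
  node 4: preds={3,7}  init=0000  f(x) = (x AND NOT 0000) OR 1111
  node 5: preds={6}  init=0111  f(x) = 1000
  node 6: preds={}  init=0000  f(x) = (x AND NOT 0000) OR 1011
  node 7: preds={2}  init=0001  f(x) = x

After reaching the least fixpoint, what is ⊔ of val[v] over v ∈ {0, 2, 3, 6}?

Worklist (13 pops):
  #1 pop 0: in=1111 → 1111 (was 0000); enqueue []
  #2 pop 1: in=0111 → 1111 (was 1110); enqueue [0]
  #3 pop 2: in=0000 → 1111 (was 0011); enqueue []
  #4 pop 3: in=1111 → 0111 (no change)
  #5 pop 4: in=0111 → 1111 (was 0000); enqueue []
  #6 pop 5: in=0000 → 1111 (was 0111); enqueue [1]
  #7 pop 6: in=0000 → 1011 (was 0000); enqueue [3,5]
  #8 pop 7: in=1111 → 1111 (was 0001); enqueue [4]
  #9 pop 0: in=1111 → 1111 (no change)
  #10 pop 1: in=1111 → 1111 (no change)
  #11 pop 3: in=1111 → 0111 (no change)
  #12 pop 5: in=1011 → 1111 (no change)
  #13 pop 4: in=1111 → 1111 (no change)

Fixpoint:
  val[0] = 1111
  val[1] = 1111
  val[2] = 1111
  val[3] = 0111
  val[4] = 1111
  val[5] = 1111
  val[6] = 1011
  val[7] = 1111

1111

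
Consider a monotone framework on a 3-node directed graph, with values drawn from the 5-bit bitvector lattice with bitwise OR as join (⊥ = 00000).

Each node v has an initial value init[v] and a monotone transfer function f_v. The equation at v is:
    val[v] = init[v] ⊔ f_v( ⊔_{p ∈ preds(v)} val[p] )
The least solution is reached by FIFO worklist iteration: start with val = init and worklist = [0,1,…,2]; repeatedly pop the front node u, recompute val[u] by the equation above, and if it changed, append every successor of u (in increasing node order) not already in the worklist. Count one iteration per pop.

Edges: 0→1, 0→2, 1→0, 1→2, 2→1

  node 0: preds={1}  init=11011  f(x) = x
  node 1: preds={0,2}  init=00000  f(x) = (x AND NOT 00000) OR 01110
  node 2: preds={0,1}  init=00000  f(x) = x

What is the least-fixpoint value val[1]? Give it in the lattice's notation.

Trace (6 dequeues):
  [1] u=0 | in 00000 | out 11011 | ==
  [2] u=1 | in 11011 | out 11111 | prev 00000 | push {0}
  [3] u=2 | in 11111 | out 11111 | prev 00000 | push {1}
  [4] u=0 | in 11111 | out 11111 | prev 11011 | push {2}
  [5] u=1 | in 11111 | out 11111 | ==
  [6] u=2 | in 11111 | out 11111 | ==

Converged values:
  [0] 11111
  [1] 11111
  [2] 11111

11111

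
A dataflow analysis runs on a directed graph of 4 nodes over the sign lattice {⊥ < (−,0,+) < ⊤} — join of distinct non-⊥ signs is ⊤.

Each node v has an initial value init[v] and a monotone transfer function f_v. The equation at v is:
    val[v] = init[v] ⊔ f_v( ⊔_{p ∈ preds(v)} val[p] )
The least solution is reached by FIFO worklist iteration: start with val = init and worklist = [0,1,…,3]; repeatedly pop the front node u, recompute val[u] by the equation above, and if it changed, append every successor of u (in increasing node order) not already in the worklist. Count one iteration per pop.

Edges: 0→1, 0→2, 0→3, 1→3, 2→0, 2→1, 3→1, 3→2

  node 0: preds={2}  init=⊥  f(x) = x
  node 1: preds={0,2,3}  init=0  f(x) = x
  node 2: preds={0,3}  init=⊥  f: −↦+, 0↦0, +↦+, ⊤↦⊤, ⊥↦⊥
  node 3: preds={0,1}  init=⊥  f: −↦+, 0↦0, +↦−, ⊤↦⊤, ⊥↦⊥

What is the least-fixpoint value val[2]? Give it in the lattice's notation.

0

Trace (10 dequeues):
  [1] u=0 | in ⊥ | out ⊥ | ==
  [2] u=1 | in ⊥ | out 0 | ==
  [3] u=2 | in ⊥ | out ⊥ | ==
  [4] u=3 | in 0 | out 0 | prev ⊥ | push {1,2}
  [5] u=1 | in 0 | out 0 | ==
  [6] u=2 | in 0 | out 0 | prev ⊥ | push {0,1}
  [7] u=0 | in 0 | out 0 | prev ⊥ | push {2,3}
  [8] u=1 | in 0 | out 0 | ==
  [9] u=2 | in 0 | out 0 | ==
  [10] u=3 | in 0 | out 0 | ==

Converged values:
  [0] 0
  [1] 0
  [2] 0
  [3] 0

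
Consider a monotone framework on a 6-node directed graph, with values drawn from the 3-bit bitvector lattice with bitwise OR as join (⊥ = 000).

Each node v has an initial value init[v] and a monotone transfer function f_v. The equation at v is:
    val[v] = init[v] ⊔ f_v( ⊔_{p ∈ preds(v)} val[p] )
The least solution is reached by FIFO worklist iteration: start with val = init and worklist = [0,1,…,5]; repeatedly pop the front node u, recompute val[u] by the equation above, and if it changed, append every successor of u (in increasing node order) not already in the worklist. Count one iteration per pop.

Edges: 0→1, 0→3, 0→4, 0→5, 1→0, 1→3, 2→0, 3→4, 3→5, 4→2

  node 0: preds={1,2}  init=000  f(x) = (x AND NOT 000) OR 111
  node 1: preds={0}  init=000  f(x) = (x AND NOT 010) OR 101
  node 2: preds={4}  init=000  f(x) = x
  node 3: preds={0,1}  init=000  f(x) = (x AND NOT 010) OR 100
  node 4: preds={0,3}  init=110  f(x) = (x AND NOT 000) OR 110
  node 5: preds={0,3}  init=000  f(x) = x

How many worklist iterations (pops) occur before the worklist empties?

9

Iteration log — 9 steps:
  step 1. node 0  ⊔preds=000  new=111  old=000  +wl: 
  step 2. node 1  ⊔preds=111  new=101  old=000  +wl: 0
  step 3. node 2  ⊔preds=110  new=110  old=000  +wl: 
  step 4. node 3  ⊔preds=111  new=101  old=000  +wl: 
  step 5. node 4  ⊔preds=111  new=111  old=110  +wl: 2
  step 6. node 5  ⊔preds=111  new=111  old=000  +wl: 
  step 7. node 0  ⊔preds=111  new=111  stable
  step 8. node 2  ⊔preds=111  new=111  old=110  +wl: 0
  step 9. node 0  ⊔preds=111  new=111  stable

Least fixpoint reached:
  node 0: 111
  node 1: 101
  node 2: 111
  node 3: 101
  node 4: 111
  node 5: 111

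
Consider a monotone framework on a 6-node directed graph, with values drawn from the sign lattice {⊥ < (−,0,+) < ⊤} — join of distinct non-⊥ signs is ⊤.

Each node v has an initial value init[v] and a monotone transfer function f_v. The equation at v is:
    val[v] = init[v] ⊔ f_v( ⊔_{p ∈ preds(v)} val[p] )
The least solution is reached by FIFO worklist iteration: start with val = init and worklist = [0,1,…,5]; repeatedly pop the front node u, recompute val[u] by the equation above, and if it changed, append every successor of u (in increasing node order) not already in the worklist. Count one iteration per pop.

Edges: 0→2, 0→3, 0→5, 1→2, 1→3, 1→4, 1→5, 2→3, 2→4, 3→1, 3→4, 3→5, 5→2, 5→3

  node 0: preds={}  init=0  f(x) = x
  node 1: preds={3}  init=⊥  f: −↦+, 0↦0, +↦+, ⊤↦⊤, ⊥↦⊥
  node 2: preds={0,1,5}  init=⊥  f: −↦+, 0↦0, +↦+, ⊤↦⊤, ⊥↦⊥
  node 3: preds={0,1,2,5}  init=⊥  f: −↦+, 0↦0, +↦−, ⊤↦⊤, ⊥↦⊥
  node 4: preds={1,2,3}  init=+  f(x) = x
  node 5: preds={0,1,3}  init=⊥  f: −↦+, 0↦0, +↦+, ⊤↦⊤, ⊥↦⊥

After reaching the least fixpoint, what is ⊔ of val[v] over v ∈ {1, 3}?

0

Worklist (11 pops):
  #1 pop 0: in=⊥ → 0 (no change)
  #2 pop 1: in=⊥ → ⊥ (no change)
  #3 pop 2: in=0 → 0 (was ⊥); enqueue []
  #4 pop 3: in=0 → 0 (was ⊥); enqueue [1]
  #5 pop 4: in=0 → ⊤ (was +); enqueue []
  #6 pop 5: in=0 → 0 (was ⊥); enqueue [2,3]
  #7 pop 1: in=0 → 0 (was ⊥); enqueue [4,5]
  #8 pop 2: in=0 → 0 (no change)
  #9 pop 3: in=0 → 0 (no change)
  #10 pop 4: in=0 → ⊤ (no change)
  #11 pop 5: in=0 → 0 (no change)

Fixpoint:
  val[0] = 0
  val[1] = 0
  val[2] = 0
  val[3] = 0
  val[4] = ⊤
  val[5] = 0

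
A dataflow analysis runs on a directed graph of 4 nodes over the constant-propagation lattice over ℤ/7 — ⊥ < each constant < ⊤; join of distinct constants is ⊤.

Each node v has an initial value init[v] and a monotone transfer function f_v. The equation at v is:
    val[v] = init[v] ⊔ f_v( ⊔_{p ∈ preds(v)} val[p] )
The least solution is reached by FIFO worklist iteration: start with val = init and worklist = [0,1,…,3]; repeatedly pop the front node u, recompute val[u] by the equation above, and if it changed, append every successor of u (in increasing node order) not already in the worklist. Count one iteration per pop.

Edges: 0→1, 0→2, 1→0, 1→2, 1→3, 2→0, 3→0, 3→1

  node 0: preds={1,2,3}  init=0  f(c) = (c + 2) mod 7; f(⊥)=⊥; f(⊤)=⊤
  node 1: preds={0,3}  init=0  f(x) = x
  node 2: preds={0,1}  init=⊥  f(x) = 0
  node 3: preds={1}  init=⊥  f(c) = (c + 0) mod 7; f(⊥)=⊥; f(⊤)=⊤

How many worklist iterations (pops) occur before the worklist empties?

Trace (6 dequeues):
  [1] u=0 | in 0 | out ⊤ | prev 0 | push {}
  [2] u=1 | in ⊤ | out ⊤ | prev 0 | push {0}
  [3] u=2 | in ⊤ | out 0 | prev ⊥ | push {}
  [4] u=3 | in ⊤ | out ⊤ | prev ⊥ | push {1}
  [5] u=0 | in ⊤ | out ⊤ | ==
  [6] u=1 | in ⊤ | out ⊤ | ==

Converged values:
  [0] ⊤
  [1] ⊤
  [2] 0
  [3] ⊤

6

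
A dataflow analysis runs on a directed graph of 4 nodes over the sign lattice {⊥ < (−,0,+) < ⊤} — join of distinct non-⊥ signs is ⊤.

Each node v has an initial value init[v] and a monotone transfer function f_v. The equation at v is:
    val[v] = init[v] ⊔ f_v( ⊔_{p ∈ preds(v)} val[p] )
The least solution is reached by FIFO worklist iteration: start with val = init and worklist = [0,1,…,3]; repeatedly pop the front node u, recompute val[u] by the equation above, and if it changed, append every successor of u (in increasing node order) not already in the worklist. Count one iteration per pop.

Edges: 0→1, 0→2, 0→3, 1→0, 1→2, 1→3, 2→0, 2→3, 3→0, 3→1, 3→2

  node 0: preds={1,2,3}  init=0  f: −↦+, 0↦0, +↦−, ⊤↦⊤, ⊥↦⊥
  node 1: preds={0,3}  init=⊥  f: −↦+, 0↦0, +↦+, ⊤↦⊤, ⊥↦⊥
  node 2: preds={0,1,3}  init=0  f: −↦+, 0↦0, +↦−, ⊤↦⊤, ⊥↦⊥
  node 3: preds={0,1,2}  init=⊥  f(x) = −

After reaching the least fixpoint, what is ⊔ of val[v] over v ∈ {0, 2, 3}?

Iteration log — 9 steps:
  step 1. node 0  ⊔preds=0  new=0  stable
  step 2. node 1  ⊔preds=0  new=0  old=⊥  +wl: 0
  step 3. node 2  ⊔preds=0  new=0  stable
  step 4. node 3  ⊔preds=0  new=−  old=⊥  +wl: 1,2
  step 5. node 0  ⊔preds=⊤  new=⊤  old=0  +wl: 3
  step 6. node 1  ⊔preds=⊤  new=⊤  old=0  +wl: 0
  step 7. node 2  ⊔preds=⊤  new=⊤  old=0  +wl: 
  step 8. node 3  ⊔preds=⊤  new=−  stable
  step 9. node 0  ⊔preds=⊤  new=⊤  stable

Least fixpoint reached:
  node 0: ⊤
  node 1: ⊤
  node 2: ⊤
  node 3: −

⊤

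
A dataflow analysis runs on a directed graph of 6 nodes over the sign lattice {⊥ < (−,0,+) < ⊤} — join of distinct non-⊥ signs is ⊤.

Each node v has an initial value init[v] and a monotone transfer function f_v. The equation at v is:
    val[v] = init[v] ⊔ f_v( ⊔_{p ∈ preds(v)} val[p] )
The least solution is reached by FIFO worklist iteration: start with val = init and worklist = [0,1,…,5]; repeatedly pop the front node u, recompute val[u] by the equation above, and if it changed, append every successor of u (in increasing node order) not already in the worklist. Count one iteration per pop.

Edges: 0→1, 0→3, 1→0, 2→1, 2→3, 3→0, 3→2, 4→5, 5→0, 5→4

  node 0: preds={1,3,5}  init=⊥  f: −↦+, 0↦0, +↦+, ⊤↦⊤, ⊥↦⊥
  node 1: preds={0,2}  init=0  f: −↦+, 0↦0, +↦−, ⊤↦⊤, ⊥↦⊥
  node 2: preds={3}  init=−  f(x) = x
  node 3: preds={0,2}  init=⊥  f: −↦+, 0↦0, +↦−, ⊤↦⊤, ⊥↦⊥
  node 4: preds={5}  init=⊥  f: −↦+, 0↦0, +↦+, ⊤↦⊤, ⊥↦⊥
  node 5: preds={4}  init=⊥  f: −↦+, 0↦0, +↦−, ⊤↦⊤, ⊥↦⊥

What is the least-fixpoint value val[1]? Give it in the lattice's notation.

Trace (10 dequeues):
  [1] u=0 | in 0 | out 0 | prev ⊥ | push {}
  [2] u=1 | in ⊤ | out ⊤ | prev 0 | push {0}
  [3] u=2 | in ⊥ | out − | ==
  [4] u=3 | in ⊤ | out ⊤ | prev ⊥ | push {2}
  [5] u=4 | in ⊥ | out ⊥ | ==
  [6] u=5 | in ⊥ | out ⊥ | ==
  [7] u=0 | in ⊤ | out ⊤ | prev 0 | push {1,3}
  [8] u=2 | in ⊤ | out ⊤ | prev − | push {}
  [9] u=1 | in ⊤ | out ⊤ | ==
  [10] u=3 | in ⊤ | out ⊤ | ==

Converged values:
  [0] ⊤
  [1] ⊤
  [2] ⊤
  [3] ⊤
  [4] ⊥
  [5] ⊥

⊤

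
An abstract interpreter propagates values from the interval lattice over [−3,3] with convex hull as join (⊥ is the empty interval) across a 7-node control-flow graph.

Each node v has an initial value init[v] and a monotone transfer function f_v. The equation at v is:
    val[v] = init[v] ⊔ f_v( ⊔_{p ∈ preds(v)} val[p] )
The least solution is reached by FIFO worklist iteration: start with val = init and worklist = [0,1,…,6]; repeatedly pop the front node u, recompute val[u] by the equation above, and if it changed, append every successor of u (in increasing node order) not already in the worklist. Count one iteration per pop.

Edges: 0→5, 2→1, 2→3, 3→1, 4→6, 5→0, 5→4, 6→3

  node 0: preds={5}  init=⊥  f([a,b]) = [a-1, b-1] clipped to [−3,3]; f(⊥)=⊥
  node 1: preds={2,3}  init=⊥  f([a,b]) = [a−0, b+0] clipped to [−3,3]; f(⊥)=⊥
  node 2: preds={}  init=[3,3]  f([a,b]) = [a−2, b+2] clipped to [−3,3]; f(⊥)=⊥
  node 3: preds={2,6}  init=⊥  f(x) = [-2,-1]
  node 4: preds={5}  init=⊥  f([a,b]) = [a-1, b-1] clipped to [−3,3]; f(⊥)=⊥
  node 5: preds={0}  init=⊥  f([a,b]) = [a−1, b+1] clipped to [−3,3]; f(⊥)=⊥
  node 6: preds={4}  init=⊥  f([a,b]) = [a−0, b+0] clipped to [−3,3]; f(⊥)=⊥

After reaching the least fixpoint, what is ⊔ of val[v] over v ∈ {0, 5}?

⊥

Iteration log — 8 steps:
  step 1. node 0  ⊔preds=⊥  new=⊥  stable
  step 2. node 1  ⊔preds=[3,3]  new=[3,3]  old=⊥  +wl: 
  step 3. node 2  ⊔preds=⊥  new=[3,3]  stable
  step 4. node 3  ⊔preds=[3,3]  new=[-2,-1]  old=⊥  +wl: 1
  step 5. node 4  ⊔preds=⊥  new=⊥  stable
  step 6. node 5  ⊔preds=⊥  new=⊥  stable
  step 7. node 6  ⊔preds=⊥  new=⊥  stable
  step 8. node 1  ⊔preds=[-2,3]  new=[-2,3]  old=[3,3]  +wl: 

Least fixpoint reached:
  node 0: ⊥
  node 1: [-2,3]
  node 2: [3,3]
  node 3: [-2,-1]
  node 4: ⊥
  node 5: ⊥
  node 6: ⊥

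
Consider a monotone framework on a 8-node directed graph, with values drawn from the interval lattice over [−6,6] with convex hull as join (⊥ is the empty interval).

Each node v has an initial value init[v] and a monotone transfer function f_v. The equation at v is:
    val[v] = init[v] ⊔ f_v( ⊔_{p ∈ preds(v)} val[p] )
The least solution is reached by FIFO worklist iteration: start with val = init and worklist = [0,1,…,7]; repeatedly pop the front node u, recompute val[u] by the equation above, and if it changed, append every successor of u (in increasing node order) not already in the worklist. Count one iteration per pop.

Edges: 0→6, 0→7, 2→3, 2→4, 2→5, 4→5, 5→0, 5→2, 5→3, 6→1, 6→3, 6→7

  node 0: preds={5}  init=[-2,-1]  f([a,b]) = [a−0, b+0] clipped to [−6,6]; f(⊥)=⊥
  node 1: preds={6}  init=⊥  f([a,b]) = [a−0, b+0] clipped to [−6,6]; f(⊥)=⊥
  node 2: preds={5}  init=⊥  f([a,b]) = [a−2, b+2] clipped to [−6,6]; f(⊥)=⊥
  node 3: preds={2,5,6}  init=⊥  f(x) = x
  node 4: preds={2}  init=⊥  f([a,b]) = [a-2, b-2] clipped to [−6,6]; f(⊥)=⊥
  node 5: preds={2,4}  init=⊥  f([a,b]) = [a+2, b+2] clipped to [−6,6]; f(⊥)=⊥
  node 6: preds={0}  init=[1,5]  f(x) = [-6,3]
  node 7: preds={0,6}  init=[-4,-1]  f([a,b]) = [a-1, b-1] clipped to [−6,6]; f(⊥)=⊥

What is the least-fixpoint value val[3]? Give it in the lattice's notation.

[-6,5]

Worklist (10 pops):
  #1 pop 0: in=⊥ → [-2,-1] (no change)
  #2 pop 1: in=[1,5] → [1,5] (was ⊥); enqueue []
  #3 pop 2: in=⊥ → ⊥ (no change)
  #4 pop 3: in=[1,5] → [1,5] (was ⊥); enqueue []
  #5 pop 4: in=⊥ → ⊥ (no change)
  #6 pop 5: in=⊥ → ⊥ (no change)
  #7 pop 6: in=[-2,-1] → [-6,5] (was [1,5]); enqueue [1,3]
  #8 pop 7: in=[-6,5] → [-6,4] (was [-4,-1]); enqueue []
  #9 pop 1: in=[-6,5] → [-6,5] (was [1,5]); enqueue []
  #10 pop 3: in=[-6,5] → [-6,5] (was [1,5]); enqueue []

Fixpoint:
  val[0] = [-2,-1]
  val[1] = [-6,5]
  val[2] = ⊥
  val[3] = [-6,5]
  val[4] = ⊥
  val[5] = ⊥
  val[6] = [-6,5]
  val[7] = [-6,4]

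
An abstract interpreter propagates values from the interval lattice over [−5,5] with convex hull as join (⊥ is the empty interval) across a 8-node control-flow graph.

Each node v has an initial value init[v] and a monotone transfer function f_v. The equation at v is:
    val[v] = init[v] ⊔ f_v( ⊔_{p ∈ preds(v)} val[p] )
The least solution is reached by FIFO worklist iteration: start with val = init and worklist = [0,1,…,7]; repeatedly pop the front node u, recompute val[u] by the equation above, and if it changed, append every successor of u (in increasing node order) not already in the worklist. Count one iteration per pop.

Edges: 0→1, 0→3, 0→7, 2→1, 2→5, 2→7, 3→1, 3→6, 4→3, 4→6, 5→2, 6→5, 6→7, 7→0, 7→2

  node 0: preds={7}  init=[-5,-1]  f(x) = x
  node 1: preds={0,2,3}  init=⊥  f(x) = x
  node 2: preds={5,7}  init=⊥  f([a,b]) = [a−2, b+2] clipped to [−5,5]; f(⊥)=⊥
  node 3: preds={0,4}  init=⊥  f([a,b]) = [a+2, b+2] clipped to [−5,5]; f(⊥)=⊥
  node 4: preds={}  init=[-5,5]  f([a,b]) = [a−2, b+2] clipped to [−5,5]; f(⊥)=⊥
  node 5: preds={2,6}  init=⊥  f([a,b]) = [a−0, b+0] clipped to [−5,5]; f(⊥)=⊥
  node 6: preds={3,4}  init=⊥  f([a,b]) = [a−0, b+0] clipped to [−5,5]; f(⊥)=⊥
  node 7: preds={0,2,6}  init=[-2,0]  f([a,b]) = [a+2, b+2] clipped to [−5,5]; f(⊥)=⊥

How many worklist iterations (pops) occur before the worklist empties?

Iteration log — 16 steps:
  step 1. node 0  ⊔preds=[-2,0]  new=[-5,0]  old=[-5,-1]  +wl: 
  step 2. node 1  ⊔preds=[-5,0]  new=[-5,0]  old=⊥  +wl: 
  step 3. node 2  ⊔preds=[-2,0]  new=[-4,2]  old=⊥  +wl: 1
  step 4. node 3  ⊔preds=[-5,5]  new=[-3,5]  old=⊥  +wl: 
  step 5. node 4  ⊔preds=⊥  new=[-5,5]  stable
  step 6. node 5  ⊔preds=[-4,2]  new=[-4,2]  old=⊥  +wl: 2
  step 7. node 6  ⊔preds=[-5,5]  new=[-5,5]  old=⊥  +wl: 5
  step 8. node 7  ⊔preds=[-5,5]  new=[-3,5]  old=[-2,0]  +wl: 0
  step 9. node 1  ⊔preds=[-5,5]  new=[-5,5]  old=[-5,0]  +wl: 
  step 10. node 2  ⊔preds=[-4,5]  new=[-5,5]  old=[-4,2]  +wl: 1,7
  step 11. node 5  ⊔preds=[-5,5]  new=[-5,5]  old=[-4,2]  +wl: 2
  step 12. node 0  ⊔preds=[-3,5]  new=[-5,5]  old=[-5,0]  +wl: 3
  step 13. node 1  ⊔preds=[-5,5]  new=[-5,5]  stable
  step 14. node 7  ⊔preds=[-5,5]  new=[-3,5]  stable
  step 15. node 2  ⊔preds=[-5,5]  new=[-5,5]  stable
  step 16. node 3  ⊔preds=[-5,5]  new=[-3,5]  stable

Least fixpoint reached:
  node 0: [-5,5]
  node 1: [-5,5]
  node 2: [-5,5]
  node 3: [-3,5]
  node 4: [-5,5]
  node 5: [-5,5]
  node 6: [-5,5]
  node 7: [-3,5]

16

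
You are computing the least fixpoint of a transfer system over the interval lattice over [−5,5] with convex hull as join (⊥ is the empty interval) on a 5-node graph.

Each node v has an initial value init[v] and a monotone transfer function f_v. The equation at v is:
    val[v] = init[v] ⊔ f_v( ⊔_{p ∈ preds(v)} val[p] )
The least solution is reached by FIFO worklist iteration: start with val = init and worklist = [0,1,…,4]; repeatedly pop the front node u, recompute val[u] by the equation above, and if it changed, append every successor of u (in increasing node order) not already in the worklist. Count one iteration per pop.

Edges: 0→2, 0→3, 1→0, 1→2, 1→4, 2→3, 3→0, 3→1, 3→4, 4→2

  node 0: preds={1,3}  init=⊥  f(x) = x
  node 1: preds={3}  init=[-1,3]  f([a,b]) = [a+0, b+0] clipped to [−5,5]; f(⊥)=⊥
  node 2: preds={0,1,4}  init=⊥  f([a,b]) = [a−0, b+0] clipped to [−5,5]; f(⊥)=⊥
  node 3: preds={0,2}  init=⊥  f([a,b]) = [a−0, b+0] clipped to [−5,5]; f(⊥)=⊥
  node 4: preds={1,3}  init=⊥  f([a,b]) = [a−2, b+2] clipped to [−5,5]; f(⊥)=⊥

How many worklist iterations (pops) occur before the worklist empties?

20

Trace (20 dequeues):
  [1] u=0 | in [-1,3] | out [-1,3] | prev ⊥ | push {}
  [2] u=1 | in ⊥ | out [-1,3] | ==
  [3] u=2 | in [-1,3] | out [-1,3] | prev ⊥ | push {}
  [4] u=3 | in [-1,3] | out [-1,3] | prev ⊥ | push {0,1}
  [5] u=4 | in [-1,3] | out [-3,5] | prev ⊥ | push {2}
  [6] u=0 | in [-1,3] | out [-1,3] | ==
  [7] u=1 | in [-1,3] | out [-1,3] | ==
  [8] u=2 | in [-3,5] | out [-3,5] | prev [-1,3] | push {3}
  [9] u=3 | in [-3,5] | out [-3,5] | prev [-1,3] | push {0,1,4}
  [10] u=0 | in [-3,5] | out [-3,5] | prev [-1,3] | push {2,3}
  [11] u=1 | in [-3,5] | out [-3,5] | prev [-1,3] | push {0}
  [12] u=4 | in [-3,5] | out [-5,5] | prev [-3,5] | push {}
  [13] u=2 | in [-5,5] | out [-5,5] | prev [-3,5] | push {}
  [14] u=3 | in [-5,5] | out [-5,5] | prev [-3,5] | push {1,4}
  [15] u=0 | in [-5,5] | out [-5,5] | prev [-3,5] | push {2,3}
  [16] u=1 | in [-5,5] | out [-5,5] | prev [-3,5] | push {0}
  [17] u=4 | in [-5,5] | out [-5,5] | ==
  [18] u=2 | in [-5,5] | out [-5,5] | ==
  [19] u=3 | in [-5,5] | out [-5,5] | ==
  [20] u=0 | in [-5,5] | out [-5,5] | ==

Converged values:
  [0] [-5,5]
  [1] [-5,5]
  [2] [-5,5]
  [3] [-5,5]
  [4] [-5,5]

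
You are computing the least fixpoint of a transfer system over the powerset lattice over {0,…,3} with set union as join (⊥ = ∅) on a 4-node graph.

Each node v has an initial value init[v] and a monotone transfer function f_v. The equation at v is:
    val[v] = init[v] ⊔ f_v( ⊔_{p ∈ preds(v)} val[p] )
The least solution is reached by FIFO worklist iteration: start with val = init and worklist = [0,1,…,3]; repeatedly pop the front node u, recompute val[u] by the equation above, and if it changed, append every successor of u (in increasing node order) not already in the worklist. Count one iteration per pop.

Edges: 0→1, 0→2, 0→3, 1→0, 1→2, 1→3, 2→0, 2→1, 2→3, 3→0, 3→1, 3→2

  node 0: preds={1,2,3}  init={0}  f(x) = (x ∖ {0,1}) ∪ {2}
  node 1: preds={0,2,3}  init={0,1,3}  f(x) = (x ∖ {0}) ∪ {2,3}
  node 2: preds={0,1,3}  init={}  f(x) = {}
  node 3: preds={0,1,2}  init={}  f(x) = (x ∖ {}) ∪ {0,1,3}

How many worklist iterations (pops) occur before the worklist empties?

Iteration log — 7 steps:
  step 1. node 0  ⊔preds={0,1,3}  new={0,2,3}  old={0}  +wl: 
  step 2. node 1  ⊔preds={0,2,3}  new={0,1,2,3}  old={0,1,3}  +wl: 0
  step 3. node 2  ⊔preds={0,1,2,3}  new={}  stable
  step 4. node 3  ⊔preds={0,1,2,3}  new={0,1,2,3}  old={}  +wl: 1,2
  step 5. node 0  ⊔preds={0,1,2,3}  new={0,2,3}  stable
  step 6. node 1  ⊔preds={0,1,2,3}  new={0,1,2,3}  stable
  step 7. node 2  ⊔preds={0,1,2,3}  new={}  stable

Least fixpoint reached:
  node 0: {0,2,3}
  node 1: {0,1,2,3}
  node 2: {}
  node 3: {0,1,2,3}

7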